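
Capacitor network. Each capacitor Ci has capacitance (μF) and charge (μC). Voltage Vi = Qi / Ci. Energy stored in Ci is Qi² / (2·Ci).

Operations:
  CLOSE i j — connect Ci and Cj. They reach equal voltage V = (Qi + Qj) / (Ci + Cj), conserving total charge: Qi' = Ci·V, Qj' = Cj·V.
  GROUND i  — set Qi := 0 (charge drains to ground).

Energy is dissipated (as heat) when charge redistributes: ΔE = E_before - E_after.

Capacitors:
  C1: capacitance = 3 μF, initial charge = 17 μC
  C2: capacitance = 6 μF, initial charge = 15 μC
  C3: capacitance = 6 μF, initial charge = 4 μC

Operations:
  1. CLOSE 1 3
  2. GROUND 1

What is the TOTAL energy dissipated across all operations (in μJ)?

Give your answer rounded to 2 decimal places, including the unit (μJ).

Answer: 33.17 μJ

Derivation:
Initial: C1(3μF, Q=17μC, V=5.67V), C2(6μF, Q=15μC, V=2.50V), C3(6μF, Q=4μC, V=0.67V)
Op 1: CLOSE 1-3: Q_total=21.00, C_total=9.00, V=2.33; Q1=7.00, Q3=14.00; dissipated=25.000
Op 2: GROUND 1: Q1=0; energy lost=8.167
Total dissipated: 33.167 μJ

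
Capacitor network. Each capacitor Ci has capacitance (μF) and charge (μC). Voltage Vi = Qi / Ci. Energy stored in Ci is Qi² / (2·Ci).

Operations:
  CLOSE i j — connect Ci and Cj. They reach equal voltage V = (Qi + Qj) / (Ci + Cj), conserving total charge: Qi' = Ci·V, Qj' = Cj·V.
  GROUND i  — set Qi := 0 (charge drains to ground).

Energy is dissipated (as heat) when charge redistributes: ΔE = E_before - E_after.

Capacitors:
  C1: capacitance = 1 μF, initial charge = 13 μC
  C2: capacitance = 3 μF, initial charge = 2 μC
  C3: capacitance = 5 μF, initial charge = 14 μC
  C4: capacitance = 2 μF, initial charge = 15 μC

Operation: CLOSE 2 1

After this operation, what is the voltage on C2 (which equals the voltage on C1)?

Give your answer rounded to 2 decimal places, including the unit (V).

Answer: 3.75 V

Derivation:
Initial: C1(1μF, Q=13μC, V=13.00V), C2(3μF, Q=2μC, V=0.67V), C3(5μF, Q=14μC, V=2.80V), C4(2μF, Q=15μC, V=7.50V)
Op 1: CLOSE 2-1: Q_total=15.00, C_total=4.00, V=3.75; Q2=11.25, Q1=3.75; dissipated=57.042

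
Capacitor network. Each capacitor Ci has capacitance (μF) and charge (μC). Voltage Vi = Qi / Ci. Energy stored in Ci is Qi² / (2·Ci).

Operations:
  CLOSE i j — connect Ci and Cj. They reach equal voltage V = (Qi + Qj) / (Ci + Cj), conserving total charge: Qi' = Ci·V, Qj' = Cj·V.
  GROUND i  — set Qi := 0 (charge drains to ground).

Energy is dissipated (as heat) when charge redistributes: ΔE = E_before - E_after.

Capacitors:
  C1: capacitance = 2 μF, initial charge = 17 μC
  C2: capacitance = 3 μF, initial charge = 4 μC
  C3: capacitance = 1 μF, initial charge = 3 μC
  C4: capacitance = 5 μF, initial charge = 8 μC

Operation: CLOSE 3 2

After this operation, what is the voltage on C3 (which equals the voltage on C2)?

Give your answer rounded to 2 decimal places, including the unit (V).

Initial: C1(2μF, Q=17μC, V=8.50V), C2(3μF, Q=4μC, V=1.33V), C3(1μF, Q=3μC, V=3.00V), C4(5μF, Q=8μC, V=1.60V)
Op 1: CLOSE 3-2: Q_total=7.00, C_total=4.00, V=1.75; Q3=1.75, Q2=5.25; dissipated=1.042

Answer: 1.75 V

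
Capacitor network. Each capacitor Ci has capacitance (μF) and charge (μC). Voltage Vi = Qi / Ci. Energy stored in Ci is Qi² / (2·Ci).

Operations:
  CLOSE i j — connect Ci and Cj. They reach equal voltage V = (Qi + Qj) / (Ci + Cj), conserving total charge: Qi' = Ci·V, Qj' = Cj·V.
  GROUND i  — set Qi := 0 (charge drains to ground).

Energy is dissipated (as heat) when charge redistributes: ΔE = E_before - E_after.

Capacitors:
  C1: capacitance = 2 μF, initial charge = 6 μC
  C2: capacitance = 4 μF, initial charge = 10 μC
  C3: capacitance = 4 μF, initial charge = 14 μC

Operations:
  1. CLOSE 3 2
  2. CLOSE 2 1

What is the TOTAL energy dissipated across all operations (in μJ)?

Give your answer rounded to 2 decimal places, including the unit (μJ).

Initial: C1(2μF, Q=6μC, V=3.00V), C2(4μF, Q=10μC, V=2.50V), C3(4μF, Q=14μC, V=3.50V)
Op 1: CLOSE 3-2: Q_total=24.00, C_total=8.00, V=3.00; Q3=12.00, Q2=12.00; dissipated=1.000
Op 2: CLOSE 2-1: Q_total=18.00, C_total=6.00, V=3.00; Q2=12.00, Q1=6.00; dissipated=0.000
Total dissipated: 1.000 μJ

Answer: 1.00 μJ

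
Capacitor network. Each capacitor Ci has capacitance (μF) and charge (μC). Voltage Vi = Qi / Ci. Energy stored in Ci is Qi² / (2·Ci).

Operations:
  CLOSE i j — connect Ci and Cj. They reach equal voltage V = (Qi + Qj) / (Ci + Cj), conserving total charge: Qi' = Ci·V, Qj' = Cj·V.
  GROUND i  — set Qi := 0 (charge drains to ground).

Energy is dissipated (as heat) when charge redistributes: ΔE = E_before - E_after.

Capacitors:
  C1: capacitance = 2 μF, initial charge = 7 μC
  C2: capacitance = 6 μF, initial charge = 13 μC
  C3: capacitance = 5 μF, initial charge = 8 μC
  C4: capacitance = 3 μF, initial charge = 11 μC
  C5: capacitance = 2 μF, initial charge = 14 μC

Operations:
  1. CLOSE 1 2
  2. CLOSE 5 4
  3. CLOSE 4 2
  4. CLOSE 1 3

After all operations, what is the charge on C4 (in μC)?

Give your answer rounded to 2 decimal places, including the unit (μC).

Initial: C1(2μF, Q=7μC, V=3.50V), C2(6μF, Q=13μC, V=2.17V), C3(5μF, Q=8μC, V=1.60V), C4(3μF, Q=11μC, V=3.67V), C5(2μF, Q=14μC, V=7.00V)
Op 1: CLOSE 1-2: Q_total=20.00, C_total=8.00, V=2.50; Q1=5.00, Q2=15.00; dissipated=1.333
Op 2: CLOSE 5-4: Q_total=25.00, C_total=5.00, V=5.00; Q5=10.00, Q4=15.00; dissipated=6.667
Op 3: CLOSE 4-2: Q_total=30.00, C_total=9.00, V=3.33; Q4=10.00, Q2=20.00; dissipated=6.250
Op 4: CLOSE 1-3: Q_total=13.00, C_total=7.00, V=1.86; Q1=3.71, Q3=9.29; dissipated=0.579
Final charges: Q1=3.71, Q2=20.00, Q3=9.29, Q4=10.00, Q5=10.00

Answer: 10.00 μC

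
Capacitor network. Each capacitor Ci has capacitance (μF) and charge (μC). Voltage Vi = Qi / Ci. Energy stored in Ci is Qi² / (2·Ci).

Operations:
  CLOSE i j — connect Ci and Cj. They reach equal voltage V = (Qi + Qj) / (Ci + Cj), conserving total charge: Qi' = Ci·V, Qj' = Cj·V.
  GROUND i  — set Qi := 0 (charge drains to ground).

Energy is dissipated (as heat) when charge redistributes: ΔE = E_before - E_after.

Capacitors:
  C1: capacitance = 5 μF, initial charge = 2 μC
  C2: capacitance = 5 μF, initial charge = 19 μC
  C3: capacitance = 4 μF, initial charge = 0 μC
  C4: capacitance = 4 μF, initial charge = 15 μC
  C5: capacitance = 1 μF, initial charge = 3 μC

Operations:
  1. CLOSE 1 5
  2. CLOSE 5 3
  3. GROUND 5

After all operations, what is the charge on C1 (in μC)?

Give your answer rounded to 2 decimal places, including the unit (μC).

Initial: C1(5μF, Q=2μC, V=0.40V), C2(5μF, Q=19μC, V=3.80V), C3(4μF, Q=0μC, V=0.00V), C4(4μF, Q=15μC, V=3.75V), C5(1μF, Q=3μC, V=3.00V)
Op 1: CLOSE 1-5: Q_total=5.00, C_total=6.00, V=0.83; Q1=4.17, Q5=0.83; dissipated=2.817
Op 2: CLOSE 5-3: Q_total=0.83, C_total=5.00, V=0.17; Q5=0.17, Q3=0.67; dissipated=0.278
Op 3: GROUND 5: Q5=0; energy lost=0.014
Final charges: Q1=4.17, Q2=19.00, Q3=0.67, Q4=15.00, Q5=0.00

Answer: 4.17 μC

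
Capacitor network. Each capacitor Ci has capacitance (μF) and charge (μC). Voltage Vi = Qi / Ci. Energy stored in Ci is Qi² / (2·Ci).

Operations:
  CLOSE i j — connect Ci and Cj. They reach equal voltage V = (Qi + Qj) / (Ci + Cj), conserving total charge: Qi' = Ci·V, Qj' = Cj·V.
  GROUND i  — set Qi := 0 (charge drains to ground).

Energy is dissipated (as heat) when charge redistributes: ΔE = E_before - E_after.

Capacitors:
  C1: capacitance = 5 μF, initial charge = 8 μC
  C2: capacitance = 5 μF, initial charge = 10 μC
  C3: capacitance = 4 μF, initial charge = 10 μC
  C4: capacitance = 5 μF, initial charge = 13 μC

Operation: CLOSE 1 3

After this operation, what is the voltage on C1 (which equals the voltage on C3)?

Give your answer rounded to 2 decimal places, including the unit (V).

Answer: 2.00 V

Derivation:
Initial: C1(5μF, Q=8μC, V=1.60V), C2(5μF, Q=10μC, V=2.00V), C3(4μF, Q=10μC, V=2.50V), C4(5μF, Q=13μC, V=2.60V)
Op 1: CLOSE 1-3: Q_total=18.00, C_total=9.00, V=2.00; Q1=10.00, Q3=8.00; dissipated=0.900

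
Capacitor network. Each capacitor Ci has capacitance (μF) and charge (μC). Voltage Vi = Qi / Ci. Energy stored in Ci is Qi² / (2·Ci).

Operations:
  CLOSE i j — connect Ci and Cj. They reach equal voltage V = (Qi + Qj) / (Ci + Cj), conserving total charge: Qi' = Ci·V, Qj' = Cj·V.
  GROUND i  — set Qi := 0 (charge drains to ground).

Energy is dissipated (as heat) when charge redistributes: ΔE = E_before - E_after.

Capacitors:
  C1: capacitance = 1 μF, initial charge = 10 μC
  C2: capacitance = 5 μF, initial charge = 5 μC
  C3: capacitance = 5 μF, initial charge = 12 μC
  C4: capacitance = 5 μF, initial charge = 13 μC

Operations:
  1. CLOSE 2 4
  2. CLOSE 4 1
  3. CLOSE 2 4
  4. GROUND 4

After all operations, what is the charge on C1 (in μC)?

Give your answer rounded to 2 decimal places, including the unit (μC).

Answer: 3.17 μC

Derivation:
Initial: C1(1μF, Q=10μC, V=10.00V), C2(5μF, Q=5μC, V=1.00V), C3(5μF, Q=12μC, V=2.40V), C4(5μF, Q=13μC, V=2.60V)
Op 1: CLOSE 2-4: Q_total=18.00, C_total=10.00, V=1.80; Q2=9.00, Q4=9.00; dissipated=3.200
Op 2: CLOSE 4-1: Q_total=19.00, C_total=6.00, V=3.17; Q4=15.83, Q1=3.17; dissipated=28.017
Op 3: CLOSE 2-4: Q_total=24.83, C_total=10.00, V=2.48; Q2=12.42, Q4=12.42; dissipated=2.335
Op 4: GROUND 4: Q4=0; energy lost=15.417
Final charges: Q1=3.17, Q2=12.42, Q3=12.00, Q4=0.00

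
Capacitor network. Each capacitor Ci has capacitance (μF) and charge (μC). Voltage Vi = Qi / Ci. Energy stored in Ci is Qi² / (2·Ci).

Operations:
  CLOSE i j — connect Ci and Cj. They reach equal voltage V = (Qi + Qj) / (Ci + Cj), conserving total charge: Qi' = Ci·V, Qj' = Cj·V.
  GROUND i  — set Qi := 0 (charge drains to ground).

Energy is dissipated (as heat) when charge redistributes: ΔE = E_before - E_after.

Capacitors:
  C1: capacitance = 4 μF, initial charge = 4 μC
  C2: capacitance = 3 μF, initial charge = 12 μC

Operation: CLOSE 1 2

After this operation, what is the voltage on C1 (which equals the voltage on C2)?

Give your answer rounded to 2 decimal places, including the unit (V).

Answer: 2.29 V

Derivation:
Initial: C1(4μF, Q=4μC, V=1.00V), C2(3μF, Q=12μC, V=4.00V)
Op 1: CLOSE 1-2: Q_total=16.00, C_total=7.00, V=2.29; Q1=9.14, Q2=6.86; dissipated=7.714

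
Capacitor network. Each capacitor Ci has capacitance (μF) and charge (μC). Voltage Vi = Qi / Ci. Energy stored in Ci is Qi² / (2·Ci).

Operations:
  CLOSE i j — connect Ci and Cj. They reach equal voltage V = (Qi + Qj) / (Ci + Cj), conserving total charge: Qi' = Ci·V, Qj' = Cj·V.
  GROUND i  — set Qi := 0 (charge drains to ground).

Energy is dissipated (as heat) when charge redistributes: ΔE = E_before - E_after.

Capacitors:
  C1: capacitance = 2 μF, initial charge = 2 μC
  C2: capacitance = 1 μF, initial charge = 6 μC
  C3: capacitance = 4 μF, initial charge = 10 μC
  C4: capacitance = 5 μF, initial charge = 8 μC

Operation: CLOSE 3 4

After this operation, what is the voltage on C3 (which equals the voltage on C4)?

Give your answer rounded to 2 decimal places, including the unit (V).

Answer: 2.00 V

Derivation:
Initial: C1(2μF, Q=2μC, V=1.00V), C2(1μF, Q=6μC, V=6.00V), C3(4μF, Q=10μC, V=2.50V), C4(5μF, Q=8μC, V=1.60V)
Op 1: CLOSE 3-4: Q_total=18.00, C_total=9.00, V=2.00; Q3=8.00, Q4=10.00; dissipated=0.900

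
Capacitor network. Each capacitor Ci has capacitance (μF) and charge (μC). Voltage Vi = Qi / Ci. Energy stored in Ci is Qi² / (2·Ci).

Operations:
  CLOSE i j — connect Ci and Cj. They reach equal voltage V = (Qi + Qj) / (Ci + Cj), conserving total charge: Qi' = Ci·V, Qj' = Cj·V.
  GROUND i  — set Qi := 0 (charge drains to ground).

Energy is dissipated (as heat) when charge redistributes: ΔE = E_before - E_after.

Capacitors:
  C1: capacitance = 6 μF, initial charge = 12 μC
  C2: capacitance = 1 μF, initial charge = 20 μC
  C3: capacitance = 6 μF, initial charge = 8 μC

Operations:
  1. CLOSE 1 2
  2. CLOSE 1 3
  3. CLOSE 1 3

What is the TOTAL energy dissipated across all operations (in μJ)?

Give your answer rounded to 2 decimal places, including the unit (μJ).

Answer: 154.59 μJ

Derivation:
Initial: C1(6μF, Q=12μC, V=2.00V), C2(1μF, Q=20μC, V=20.00V), C3(6μF, Q=8μC, V=1.33V)
Op 1: CLOSE 1-2: Q_total=32.00, C_total=7.00, V=4.57; Q1=27.43, Q2=4.57; dissipated=138.857
Op 2: CLOSE 1-3: Q_total=35.43, C_total=12.00, V=2.95; Q1=17.71, Q3=17.71; dissipated=15.728
Op 3: CLOSE 1-3: Q_total=35.43, C_total=12.00, V=2.95; Q1=17.71, Q3=17.71; dissipated=0.000
Total dissipated: 154.585 μJ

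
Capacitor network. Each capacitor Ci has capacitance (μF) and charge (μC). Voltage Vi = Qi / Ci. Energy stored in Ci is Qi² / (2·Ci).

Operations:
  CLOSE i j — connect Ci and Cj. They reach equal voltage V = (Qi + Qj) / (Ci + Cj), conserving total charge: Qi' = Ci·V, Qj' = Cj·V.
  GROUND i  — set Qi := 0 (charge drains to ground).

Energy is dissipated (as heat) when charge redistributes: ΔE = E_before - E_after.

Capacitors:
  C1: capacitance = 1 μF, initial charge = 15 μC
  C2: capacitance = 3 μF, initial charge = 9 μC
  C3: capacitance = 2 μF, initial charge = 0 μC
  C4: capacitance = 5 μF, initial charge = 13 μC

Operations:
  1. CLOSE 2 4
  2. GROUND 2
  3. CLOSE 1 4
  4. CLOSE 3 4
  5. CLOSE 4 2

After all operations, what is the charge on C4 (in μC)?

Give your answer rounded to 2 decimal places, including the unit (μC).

Initial: C1(1μF, Q=15μC, V=15.00V), C2(3μF, Q=9μC, V=3.00V), C3(2μF, Q=0μC, V=0.00V), C4(5μF, Q=13μC, V=2.60V)
Op 1: CLOSE 2-4: Q_total=22.00, C_total=8.00, V=2.75; Q2=8.25, Q4=13.75; dissipated=0.150
Op 2: GROUND 2: Q2=0; energy lost=11.344
Op 3: CLOSE 1-4: Q_total=28.75, C_total=6.00, V=4.79; Q1=4.79, Q4=23.96; dissipated=62.526
Op 4: CLOSE 3-4: Q_total=23.96, C_total=7.00, V=3.42; Q3=6.85, Q4=17.11; dissipated=16.400
Op 5: CLOSE 4-2: Q_total=17.11, C_total=8.00, V=2.14; Q4=10.70, Q2=6.42; dissipated=10.982
Final charges: Q1=4.79, Q2=6.42, Q3=6.85, Q4=10.70

Answer: 10.70 μC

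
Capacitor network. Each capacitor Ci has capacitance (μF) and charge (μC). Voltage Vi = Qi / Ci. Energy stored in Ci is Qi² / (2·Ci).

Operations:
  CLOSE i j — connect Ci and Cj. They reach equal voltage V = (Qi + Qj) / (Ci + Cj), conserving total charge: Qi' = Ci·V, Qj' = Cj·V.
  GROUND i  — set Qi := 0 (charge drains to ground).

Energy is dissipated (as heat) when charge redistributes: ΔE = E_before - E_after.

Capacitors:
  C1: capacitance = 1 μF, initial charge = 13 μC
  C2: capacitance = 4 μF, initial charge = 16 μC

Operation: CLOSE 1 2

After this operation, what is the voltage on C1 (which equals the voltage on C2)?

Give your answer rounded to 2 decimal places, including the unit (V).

Initial: C1(1μF, Q=13μC, V=13.00V), C2(4μF, Q=16μC, V=4.00V)
Op 1: CLOSE 1-2: Q_total=29.00, C_total=5.00, V=5.80; Q1=5.80, Q2=23.20; dissipated=32.400

Answer: 5.80 V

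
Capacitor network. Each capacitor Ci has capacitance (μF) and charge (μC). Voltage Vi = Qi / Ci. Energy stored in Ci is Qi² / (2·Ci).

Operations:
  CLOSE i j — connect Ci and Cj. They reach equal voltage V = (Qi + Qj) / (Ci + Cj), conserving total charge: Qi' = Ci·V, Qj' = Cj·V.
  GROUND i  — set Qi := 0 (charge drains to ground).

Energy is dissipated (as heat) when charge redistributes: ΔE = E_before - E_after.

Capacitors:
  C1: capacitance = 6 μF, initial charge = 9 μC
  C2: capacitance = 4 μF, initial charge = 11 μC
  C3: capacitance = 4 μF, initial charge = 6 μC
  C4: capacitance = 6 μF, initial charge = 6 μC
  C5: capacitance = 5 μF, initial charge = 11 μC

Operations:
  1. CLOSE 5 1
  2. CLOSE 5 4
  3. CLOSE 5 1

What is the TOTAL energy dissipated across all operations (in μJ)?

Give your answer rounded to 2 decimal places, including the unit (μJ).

Answer: 1.85 μJ

Derivation:
Initial: C1(6μF, Q=9μC, V=1.50V), C2(4μF, Q=11μC, V=2.75V), C3(4μF, Q=6μC, V=1.50V), C4(6μF, Q=6μC, V=1.00V), C5(5μF, Q=11μC, V=2.20V)
Op 1: CLOSE 5-1: Q_total=20.00, C_total=11.00, V=1.82; Q5=9.09, Q1=10.91; dissipated=0.668
Op 2: CLOSE 5-4: Q_total=15.09, C_total=11.00, V=1.37; Q5=6.86, Q4=8.23; dissipated=0.913
Op 3: CLOSE 5-1: Q_total=17.77, C_total=11.00, V=1.62; Q5=8.08, Q1=9.69; dissipated=0.272
Total dissipated: 1.853 μJ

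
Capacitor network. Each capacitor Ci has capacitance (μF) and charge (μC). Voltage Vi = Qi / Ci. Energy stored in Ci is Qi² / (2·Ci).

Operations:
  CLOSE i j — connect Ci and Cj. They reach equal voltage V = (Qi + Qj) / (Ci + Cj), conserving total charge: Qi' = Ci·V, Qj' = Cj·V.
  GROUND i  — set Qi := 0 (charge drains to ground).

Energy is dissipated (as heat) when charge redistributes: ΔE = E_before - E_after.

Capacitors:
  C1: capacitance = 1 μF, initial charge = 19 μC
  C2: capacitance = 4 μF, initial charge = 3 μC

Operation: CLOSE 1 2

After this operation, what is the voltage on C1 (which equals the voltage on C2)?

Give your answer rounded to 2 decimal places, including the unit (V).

Initial: C1(1μF, Q=19μC, V=19.00V), C2(4μF, Q=3μC, V=0.75V)
Op 1: CLOSE 1-2: Q_total=22.00, C_total=5.00, V=4.40; Q1=4.40, Q2=17.60; dissipated=133.225

Answer: 4.40 V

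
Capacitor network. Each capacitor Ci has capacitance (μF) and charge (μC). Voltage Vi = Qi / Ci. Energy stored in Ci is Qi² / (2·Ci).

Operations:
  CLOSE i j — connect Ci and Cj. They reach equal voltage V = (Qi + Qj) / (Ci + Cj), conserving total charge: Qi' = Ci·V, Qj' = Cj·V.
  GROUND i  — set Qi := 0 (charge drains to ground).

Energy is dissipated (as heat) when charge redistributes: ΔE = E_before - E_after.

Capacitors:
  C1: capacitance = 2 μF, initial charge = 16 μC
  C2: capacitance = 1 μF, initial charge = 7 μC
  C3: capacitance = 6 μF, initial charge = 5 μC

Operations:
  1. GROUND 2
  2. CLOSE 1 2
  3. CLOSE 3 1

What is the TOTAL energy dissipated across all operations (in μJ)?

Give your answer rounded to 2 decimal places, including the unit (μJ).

Answer: 61.02 μJ

Derivation:
Initial: C1(2μF, Q=16μC, V=8.00V), C2(1μF, Q=7μC, V=7.00V), C3(6μF, Q=5μC, V=0.83V)
Op 1: GROUND 2: Q2=0; energy lost=24.500
Op 2: CLOSE 1-2: Q_total=16.00, C_total=3.00, V=5.33; Q1=10.67, Q2=5.33; dissipated=21.333
Op 3: CLOSE 3-1: Q_total=15.67, C_total=8.00, V=1.96; Q3=11.75, Q1=3.92; dissipated=15.188
Total dissipated: 61.021 μJ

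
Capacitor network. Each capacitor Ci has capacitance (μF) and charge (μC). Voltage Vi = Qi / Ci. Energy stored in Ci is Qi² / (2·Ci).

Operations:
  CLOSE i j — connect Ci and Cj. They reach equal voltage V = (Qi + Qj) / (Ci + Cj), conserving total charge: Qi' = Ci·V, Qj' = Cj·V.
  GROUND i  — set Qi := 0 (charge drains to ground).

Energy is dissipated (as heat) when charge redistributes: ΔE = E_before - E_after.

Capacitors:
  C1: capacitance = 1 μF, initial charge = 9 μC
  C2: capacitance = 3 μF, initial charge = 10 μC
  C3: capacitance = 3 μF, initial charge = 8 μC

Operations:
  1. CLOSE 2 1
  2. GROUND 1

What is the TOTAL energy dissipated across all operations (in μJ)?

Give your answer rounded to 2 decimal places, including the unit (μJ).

Initial: C1(1μF, Q=9μC, V=9.00V), C2(3μF, Q=10μC, V=3.33V), C3(3μF, Q=8μC, V=2.67V)
Op 1: CLOSE 2-1: Q_total=19.00, C_total=4.00, V=4.75; Q2=14.25, Q1=4.75; dissipated=12.042
Op 2: GROUND 1: Q1=0; energy lost=11.281
Total dissipated: 23.323 μJ

Answer: 23.32 μJ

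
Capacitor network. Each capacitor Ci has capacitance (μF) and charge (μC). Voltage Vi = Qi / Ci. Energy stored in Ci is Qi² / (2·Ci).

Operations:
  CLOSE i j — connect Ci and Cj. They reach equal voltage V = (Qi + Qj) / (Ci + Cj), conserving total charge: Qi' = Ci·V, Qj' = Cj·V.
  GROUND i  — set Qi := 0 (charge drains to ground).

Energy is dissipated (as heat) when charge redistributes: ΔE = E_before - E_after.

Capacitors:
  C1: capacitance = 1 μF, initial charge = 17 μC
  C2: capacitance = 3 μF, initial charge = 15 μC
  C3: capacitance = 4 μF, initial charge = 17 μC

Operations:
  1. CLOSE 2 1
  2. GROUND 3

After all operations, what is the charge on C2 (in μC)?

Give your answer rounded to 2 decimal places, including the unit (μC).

Answer: 24.00 μC

Derivation:
Initial: C1(1μF, Q=17μC, V=17.00V), C2(3μF, Q=15μC, V=5.00V), C3(4μF, Q=17μC, V=4.25V)
Op 1: CLOSE 2-1: Q_total=32.00, C_total=4.00, V=8.00; Q2=24.00, Q1=8.00; dissipated=54.000
Op 2: GROUND 3: Q3=0; energy lost=36.125
Final charges: Q1=8.00, Q2=24.00, Q3=0.00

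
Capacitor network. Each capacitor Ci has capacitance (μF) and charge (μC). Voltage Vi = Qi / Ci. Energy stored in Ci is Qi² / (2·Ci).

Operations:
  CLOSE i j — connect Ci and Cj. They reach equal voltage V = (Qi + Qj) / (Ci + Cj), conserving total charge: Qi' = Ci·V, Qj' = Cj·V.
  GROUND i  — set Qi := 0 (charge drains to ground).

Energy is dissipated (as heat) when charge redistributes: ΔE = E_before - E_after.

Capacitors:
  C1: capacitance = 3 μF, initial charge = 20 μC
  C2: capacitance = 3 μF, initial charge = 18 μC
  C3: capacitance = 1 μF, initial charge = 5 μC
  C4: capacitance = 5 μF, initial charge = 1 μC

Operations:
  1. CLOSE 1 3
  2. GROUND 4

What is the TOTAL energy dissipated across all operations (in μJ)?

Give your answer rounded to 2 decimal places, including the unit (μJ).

Initial: C1(3μF, Q=20μC, V=6.67V), C2(3μF, Q=18μC, V=6.00V), C3(1μF, Q=5μC, V=5.00V), C4(5μF, Q=1μC, V=0.20V)
Op 1: CLOSE 1-3: Q_total=25.00, C_total=4.00, V=6.25; Q1=18.75, Q3=6.25; dissipated=1.042
Op 2: GROUND 4: Q4=0; energy lost=0.100
Total dissipated: 1.142 μJ

Answer: 1.14 μJ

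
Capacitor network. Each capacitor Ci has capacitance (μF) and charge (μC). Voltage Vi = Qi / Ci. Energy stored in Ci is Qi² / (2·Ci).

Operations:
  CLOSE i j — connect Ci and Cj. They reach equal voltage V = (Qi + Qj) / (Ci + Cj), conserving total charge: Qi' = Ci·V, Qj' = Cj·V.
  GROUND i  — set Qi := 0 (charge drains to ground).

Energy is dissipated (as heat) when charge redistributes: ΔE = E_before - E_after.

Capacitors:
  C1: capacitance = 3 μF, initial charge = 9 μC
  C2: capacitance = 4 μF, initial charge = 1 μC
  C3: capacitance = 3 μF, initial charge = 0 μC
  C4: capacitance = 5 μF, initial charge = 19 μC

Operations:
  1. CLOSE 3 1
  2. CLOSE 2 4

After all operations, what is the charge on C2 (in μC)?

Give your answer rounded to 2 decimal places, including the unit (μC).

Answer: 8.89 μC

Derivation:
Initial: C1(3μF, Q=9μC, V=3.00V), C2(4μF, Q=1μC, V=0.25V), C3(3μF, Q=0μC, V=0.00V), C4(5μF, Q=19μC, V=3.80V)
Op 1: CLOSE 3-1: Q_total=9.00, C_total=6.00, V=1.50; Q3=4.50, Q1=4.50; dissipated=6.750
Op 2: CLOSE 2-4: Q_total=20.00, C_total=9.00, V=2.22; Q2=8.89, Q4=11.11; dissipated=14.003
Final charges: Q1=4.50, Q2=8.89, Q3=4.50, Q4=11.11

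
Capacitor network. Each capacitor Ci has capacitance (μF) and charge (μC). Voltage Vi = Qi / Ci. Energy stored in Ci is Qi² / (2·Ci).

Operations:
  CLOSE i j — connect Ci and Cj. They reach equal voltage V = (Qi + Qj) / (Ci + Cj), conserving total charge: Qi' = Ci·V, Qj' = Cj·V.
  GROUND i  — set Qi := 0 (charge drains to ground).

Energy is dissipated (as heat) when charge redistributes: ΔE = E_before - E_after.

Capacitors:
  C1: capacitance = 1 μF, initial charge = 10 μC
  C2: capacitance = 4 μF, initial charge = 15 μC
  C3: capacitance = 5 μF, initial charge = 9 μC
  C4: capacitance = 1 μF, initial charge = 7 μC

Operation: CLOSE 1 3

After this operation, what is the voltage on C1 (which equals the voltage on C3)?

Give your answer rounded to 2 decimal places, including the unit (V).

Initial: C1(1μF, Q=10μC, V=10.00V), C2(4μF, Q=15μC, V=3.75V), C3(5μF, Q=9μC, V=1.80V), C4(1μF, Q=7μC, V=7.00V)
Op 1: CLOSE 1-3: Q_total=19.00, C_total=6.00, V=3.17; Q1=3.17, Q3=15.83; dissipated=28.017

Answer: 3.17 V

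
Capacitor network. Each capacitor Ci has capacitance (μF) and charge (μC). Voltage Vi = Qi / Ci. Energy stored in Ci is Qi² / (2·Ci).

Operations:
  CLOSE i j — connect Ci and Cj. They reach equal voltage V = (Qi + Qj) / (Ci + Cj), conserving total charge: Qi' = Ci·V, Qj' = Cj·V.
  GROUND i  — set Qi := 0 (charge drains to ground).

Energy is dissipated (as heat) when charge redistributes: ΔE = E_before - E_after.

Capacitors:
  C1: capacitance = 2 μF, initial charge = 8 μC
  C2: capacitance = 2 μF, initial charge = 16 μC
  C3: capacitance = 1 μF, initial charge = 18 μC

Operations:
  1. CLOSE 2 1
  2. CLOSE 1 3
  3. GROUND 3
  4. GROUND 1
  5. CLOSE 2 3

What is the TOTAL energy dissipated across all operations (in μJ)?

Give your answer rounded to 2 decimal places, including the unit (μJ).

Initial: C1(2μF, Q=8μC, V=4.00V), C2(2μF, Q=16μC, V=8.00V), C3(1μF, Q=18μC, V=18.00V)
Op 1: CLOSE 2-1: Q_total=24.00, C_total=4.00, V=6.00; Q2=12.00, Q1=12.00; dissipated=8.000
Op 2: CLOSE 1-3: Q_total=30.00, C_total=3.00, V=10.00; Q1=20.00, Q3=10.00; dissipated=48.000
Op 3: GROUND 3: Q3=0; energy lost=50.000
Op 4: GROUND 1: Q1=0; energy lost=100.000
Op 5: CLOSE 2-3: Q_total=12.00, C_total=3.00, V=4.00; Q2=8.00, Q3=4.00; dissipated=12.000
Total dissipated: 218.000 μJ

Answer: 218.00 μJ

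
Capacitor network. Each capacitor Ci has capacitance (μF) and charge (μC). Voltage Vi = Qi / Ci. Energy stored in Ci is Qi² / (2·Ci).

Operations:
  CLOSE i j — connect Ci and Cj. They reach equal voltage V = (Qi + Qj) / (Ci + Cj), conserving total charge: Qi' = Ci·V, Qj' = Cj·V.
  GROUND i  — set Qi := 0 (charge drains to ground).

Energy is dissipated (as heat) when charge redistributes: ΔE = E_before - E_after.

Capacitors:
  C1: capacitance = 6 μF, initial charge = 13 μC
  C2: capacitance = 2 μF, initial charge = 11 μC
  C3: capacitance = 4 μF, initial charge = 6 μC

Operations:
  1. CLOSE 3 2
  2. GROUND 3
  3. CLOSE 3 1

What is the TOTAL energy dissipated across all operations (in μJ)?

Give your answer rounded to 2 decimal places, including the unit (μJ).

Answer: 32.36 μJ

Derivation:
Initial: C1(6μF, Q=13μC, V=2.17V), C2(2μF, Q=11μC, V=5.50V), C3(4μF, Q=6μC, V=1.50V)
Op 1: CLOSE 3-2: Q_total=17.00, C_total=6.00, V=2.83; Q3=11.33, Q2=5.67; dissipated=10.667
Op 2: GROUND 3: Q3=0; energy lost=16.056
Op 3: CLOSE 3-1: Q_total=13.00, C_total=10.00, V=1.30; Q3=5.20, Q1=7.80; dissipated=5.633
Total dissipated: 32.356 μJ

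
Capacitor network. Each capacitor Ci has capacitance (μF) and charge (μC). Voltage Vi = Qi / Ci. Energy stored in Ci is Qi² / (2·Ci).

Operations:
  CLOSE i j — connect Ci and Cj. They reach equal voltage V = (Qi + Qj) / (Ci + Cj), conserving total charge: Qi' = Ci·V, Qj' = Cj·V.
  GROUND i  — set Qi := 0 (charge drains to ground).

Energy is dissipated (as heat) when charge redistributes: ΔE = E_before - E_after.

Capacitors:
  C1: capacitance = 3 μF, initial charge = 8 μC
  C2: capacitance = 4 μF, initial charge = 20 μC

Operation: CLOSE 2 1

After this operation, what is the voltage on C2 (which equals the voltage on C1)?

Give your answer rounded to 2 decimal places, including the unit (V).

Initial: C1(3μF, Q=8μC, V=2.67V), C2(4μF, Q=20μC, V=5.00V)
Op 1: CLOSE 2-1: Q_total=28.00, C_total=7.00, V=4.00; Q2=16.00, Q1=12.00; dissipated=4.667

Answer: 4.00 V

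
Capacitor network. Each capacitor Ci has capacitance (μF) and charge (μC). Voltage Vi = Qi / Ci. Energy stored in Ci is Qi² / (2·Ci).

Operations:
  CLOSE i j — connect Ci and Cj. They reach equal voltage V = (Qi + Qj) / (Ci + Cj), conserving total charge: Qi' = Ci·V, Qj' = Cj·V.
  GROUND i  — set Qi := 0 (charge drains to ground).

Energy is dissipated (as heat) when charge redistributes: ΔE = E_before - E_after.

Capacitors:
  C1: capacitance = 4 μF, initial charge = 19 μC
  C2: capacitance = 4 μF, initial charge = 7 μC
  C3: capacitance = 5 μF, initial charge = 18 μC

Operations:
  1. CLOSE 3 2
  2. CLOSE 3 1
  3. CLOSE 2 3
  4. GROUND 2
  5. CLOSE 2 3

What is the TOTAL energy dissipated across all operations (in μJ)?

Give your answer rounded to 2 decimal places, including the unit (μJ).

Initial: C1(4μF, Q=19μC, V=4.75V), C2(4μF, Q=7μC, V=1.75V), C3(5μF, Q=18μC, V=3.60V)
Op 1: CLOSE 3-2: Q_total=25.00, C_total=9.00, V=2.78; Q3=13.89, Q2=11.11; dissipated=3.803
Op 2: CLOSE 3-1: Q_total=32.89, C_total=9.00, V=3.65; Q3=18.27, Q1=14.62; dissipated=4.322
Op 3: CLOSE 2-3: Q_total=29.38, C_total=9.00, V=3.26; Q2=13.06, Q3=16.32; dissipated=0.854
Op 4: GROUND 2: Q2=0; energy lost=21.317
Op 5: CLOSE 2-3: Q_total=16.32, C_total=9.00, V=1.81; Q2=7.25, Q3=9.07; dissipated=11.843
Total dissipated: 42.138 μJ

Answer: 42.14 μJ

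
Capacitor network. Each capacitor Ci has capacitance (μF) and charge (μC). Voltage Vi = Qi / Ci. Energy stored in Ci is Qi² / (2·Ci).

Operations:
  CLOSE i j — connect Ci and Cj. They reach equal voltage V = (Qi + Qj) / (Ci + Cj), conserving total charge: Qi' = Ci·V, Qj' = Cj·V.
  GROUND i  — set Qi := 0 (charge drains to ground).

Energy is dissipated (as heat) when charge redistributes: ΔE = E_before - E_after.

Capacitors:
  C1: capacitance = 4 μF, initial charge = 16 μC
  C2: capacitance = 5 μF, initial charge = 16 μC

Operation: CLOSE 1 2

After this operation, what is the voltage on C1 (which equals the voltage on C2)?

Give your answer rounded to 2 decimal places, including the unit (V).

Initial: C1(4μF, Q=16μC, V=4.00V), C2(5μF, Q=16μC, V=3.20V)
Op 1: CLOSE 1-2: Q_total=32.00, C_total=9.00, V=3.56; Q1=14.22, Q2=17.78; dissipated=0.711

Answer: 3.56 V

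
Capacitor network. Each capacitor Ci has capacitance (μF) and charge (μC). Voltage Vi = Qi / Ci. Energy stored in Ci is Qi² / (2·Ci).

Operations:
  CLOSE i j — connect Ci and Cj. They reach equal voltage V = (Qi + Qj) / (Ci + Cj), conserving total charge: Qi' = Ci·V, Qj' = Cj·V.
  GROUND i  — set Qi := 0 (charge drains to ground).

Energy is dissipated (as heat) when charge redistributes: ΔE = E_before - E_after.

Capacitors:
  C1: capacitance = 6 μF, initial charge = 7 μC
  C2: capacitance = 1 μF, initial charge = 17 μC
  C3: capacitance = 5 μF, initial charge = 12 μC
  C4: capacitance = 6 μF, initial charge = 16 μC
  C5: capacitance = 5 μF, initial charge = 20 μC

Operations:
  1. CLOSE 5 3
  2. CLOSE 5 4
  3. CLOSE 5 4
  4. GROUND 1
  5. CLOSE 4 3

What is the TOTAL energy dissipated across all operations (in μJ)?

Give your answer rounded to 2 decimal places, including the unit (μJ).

Initial: C1(6μF, Q=7μC, V=1.17V), C2(1μF, Q=17μC, V=17.00V), C3(5μF, Q=12μC, V=2.40V), C4(6μF, Q=16μC, V=2.67V), C5(5μF, Q=20μC, V=4.00V)
Op 1: CLOSE 5-3: Q_total=32.00, C_total=10.00, V=3.20; Q5=16.00, Q3=16.00; dissipated=3.200
Op 2: CLOSE 5-4: Q_total=32.00, C_total=11.00, V=2.91; Q5=14.55, Q4=17.45; dissipated=0.388
Op 3: CLOSE 5-4: Q_total=32.00, C_total=11.00, V=2.91; Q5=14.55, Q4=17.45; dissipated=0.000
Op 4: GROUND 1: Q1=0; energy lost=4.083
Op 5: CLOSE 4-3: Q_total=33.45, C_total=11.00, V=3.04; Q4=18.25, Q3=15.21; dissipated=0.115
Total dissipated: 7.787 μJ

Answer: 7.79 μJ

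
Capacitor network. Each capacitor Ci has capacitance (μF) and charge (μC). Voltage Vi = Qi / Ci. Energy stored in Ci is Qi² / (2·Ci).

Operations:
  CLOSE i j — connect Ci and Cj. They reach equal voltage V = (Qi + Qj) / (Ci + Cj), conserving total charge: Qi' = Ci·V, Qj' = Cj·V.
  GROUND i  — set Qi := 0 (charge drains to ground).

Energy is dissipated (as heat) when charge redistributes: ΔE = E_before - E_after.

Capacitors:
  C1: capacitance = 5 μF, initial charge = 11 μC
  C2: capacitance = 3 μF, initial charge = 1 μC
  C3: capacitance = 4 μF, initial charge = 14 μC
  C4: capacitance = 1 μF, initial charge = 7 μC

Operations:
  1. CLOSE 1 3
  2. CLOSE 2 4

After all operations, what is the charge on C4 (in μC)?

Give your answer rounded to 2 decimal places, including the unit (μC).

Answer: 2.00 μC

Derivation:
Initial: C1(5μF, Q=11μC, V=2.20V), C2(3μF, Q=1μC, V=0.33V), C3(4μF, Q=14μC, V=3.50V), C4(1μF, Q=7μC, V=7.00V)
Op 1: CLOSE 1-3: Q_total=25.00, C_total=9.00, V=2.78; Q1=13.89, Q3=11.11; dissipated=1.878
Op 2: CLOSE 2-4: Q_total=8.00, C_total=4.00, V=2.00; Q2=6.00, Q4=2.00; dissipated=16.667
Final charges: Q1=13.89, Q2=6.00, Q3=11.11, Q4=2.00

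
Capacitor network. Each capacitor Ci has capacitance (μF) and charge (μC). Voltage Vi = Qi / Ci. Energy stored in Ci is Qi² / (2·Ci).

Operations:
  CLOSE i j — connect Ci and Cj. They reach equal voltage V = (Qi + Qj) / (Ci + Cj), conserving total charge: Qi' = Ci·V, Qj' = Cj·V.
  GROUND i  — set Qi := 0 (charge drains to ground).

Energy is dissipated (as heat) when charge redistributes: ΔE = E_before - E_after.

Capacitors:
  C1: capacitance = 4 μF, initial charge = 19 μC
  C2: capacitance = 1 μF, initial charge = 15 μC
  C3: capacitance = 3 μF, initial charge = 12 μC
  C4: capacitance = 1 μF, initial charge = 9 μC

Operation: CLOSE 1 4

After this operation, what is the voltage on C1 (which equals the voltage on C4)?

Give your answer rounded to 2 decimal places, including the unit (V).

Initial: C1(4μF, Q=19μC, V=4.75V), C2(1μF, Q=15μC, V=15.00V), C3(3μF, Q=12μC, V=4.00V), C4(1μF, Q=9μC, V=9.00V)
Op 1: CLOSE 1-4: Q_total=28.00, C_total=5.00, V=5.60; Q1=22.40, Q4=5.60; dissipated=7.225

Answer: 5.60 V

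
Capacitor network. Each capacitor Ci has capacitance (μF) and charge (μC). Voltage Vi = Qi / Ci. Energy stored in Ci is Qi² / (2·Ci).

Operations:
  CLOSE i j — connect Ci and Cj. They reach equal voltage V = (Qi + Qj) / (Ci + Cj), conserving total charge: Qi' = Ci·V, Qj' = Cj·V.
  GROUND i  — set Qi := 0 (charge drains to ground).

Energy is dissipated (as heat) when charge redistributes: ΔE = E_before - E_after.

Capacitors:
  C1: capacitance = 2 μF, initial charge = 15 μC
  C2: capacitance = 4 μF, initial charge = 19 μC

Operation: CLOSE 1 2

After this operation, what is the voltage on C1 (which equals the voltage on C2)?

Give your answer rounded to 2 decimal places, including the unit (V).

Answer: 5.67 V

Derivation:
Initial: C1(2μF, Q=15μC, V=7.50V), C2(4μF, Q=19μC, V=4.75V)
Op 1: CLOSE 1-2: Q_total=34.00, C_total=6.00, V=5.67; Q1=11.33, Q2=22.67; dissipated=5.042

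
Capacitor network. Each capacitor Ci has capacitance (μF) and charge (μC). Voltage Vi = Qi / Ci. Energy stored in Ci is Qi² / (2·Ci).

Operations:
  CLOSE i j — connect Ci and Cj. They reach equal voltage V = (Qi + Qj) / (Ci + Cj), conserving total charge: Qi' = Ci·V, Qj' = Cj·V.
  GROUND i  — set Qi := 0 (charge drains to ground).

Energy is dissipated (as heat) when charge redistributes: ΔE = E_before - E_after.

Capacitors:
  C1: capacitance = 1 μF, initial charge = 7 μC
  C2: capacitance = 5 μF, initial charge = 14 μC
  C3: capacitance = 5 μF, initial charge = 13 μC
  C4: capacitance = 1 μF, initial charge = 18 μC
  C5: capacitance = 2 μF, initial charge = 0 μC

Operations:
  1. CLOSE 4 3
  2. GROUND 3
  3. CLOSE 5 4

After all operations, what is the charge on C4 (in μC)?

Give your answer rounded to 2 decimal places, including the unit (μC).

Answer: 1.72 μC

Derivation:
Initial: C1(1μF, Q=7μC, V=7.00V), C2(5μF, Q=14μC, V=2.80V), C3(5μF, Q=13μC, V=2.60V), C4(1μF, Q=18μC, V=18.00V), C5(2μF, Q=0μC, V=0.00V)
Op 1: CLOSE 4-3: Q_total=31.00, C_total=6.00, V=5.17; Q4=5.17, Q3=25.83; dissipated=98.817
Op 2: GROUND 3: Q3=0; energy lost=66.736
Op 3: CLOSE 5-4: Q_total=5.17, C_total=3.00, V=1.72; Q5=3.44, Q4=1.72; dissipated=8.898
Final charges: Q1=7.00, Q2=14.00, Q3=0.00, Q4=1.72, Q5=3.44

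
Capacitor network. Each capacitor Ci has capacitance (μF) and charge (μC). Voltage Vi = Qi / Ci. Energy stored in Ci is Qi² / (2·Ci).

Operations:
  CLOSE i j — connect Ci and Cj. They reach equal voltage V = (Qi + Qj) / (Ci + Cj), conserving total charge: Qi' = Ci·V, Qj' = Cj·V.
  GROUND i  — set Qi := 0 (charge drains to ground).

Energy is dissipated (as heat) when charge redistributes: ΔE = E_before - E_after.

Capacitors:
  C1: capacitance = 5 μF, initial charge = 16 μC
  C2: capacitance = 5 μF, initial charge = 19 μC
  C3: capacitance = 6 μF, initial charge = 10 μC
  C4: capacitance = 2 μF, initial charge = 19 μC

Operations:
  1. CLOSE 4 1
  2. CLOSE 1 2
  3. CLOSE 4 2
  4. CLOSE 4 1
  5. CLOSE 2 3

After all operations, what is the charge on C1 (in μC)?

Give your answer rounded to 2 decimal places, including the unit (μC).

Answer: 22.24 μC

Derivation:
Initial: C1(5μF, Q=16μC, V=3.20V), C2(5μF, Q=19μC, V=3.80V), C3(6μF, Q=10μC, V=1.67V), C4(2μF, Q=19μC, V=9.50V)
Op 1: CLOSE 4-1: Q_total=35.00, C_total=7.00, V=5.00; Q4=10.00, Q1=25.00; dissipated=28.350
Op 2: CLOSE 1-2: Q_total=44.00, C_total=10.00, V=4.40; Q1=22.00, Q2=22.00; dissipated=1.800
Op 3: CLOSE 4-2: Q_total=32.00, C_total=7.00, V=4.57; Q4=9.14, Q2=22.86; dissipated=0.257
Op 4: CLOSE 4-1: Q_total=31.14, C_total=7.00, V=4.45; Q4=8.90, Q1=22.24; dissipated=0.021
Op 5: CLOSE 2-3: Q_total=32.86, C_total=11.00, V=2.99; Q2=14.94, Q3=17.92; dissipated=11.506
Final charges: Q1=22.24, Q2=14.94, Q3=17.92, Q4=8.90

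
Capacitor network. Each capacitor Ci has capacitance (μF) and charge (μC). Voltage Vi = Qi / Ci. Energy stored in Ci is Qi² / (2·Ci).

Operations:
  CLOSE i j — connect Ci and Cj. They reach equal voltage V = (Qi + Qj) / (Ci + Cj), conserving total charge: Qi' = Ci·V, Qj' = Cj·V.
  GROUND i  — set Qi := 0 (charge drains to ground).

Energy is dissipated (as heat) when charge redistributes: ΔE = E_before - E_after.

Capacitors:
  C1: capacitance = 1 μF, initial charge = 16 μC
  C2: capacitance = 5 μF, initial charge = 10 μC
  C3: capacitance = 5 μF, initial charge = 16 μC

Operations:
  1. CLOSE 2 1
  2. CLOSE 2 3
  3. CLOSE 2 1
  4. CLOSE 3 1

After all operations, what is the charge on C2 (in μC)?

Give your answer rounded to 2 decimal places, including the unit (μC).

Initial: C1(1μF, Q=16μC, V=16.00V), C2(5μF, Q=10μC, V=2.00V), C3(5μF, Q=16μC, V=3.20V)
Op 1: CLOSE 2-1: Q_total=26.00, C_total=6.00, V=4.33; Q2=21.67, Q1=4.33; dissipated=81.667
Op 2: CLOSE 2-3: Q_total=37.67, C_total=10.00, V=3.77; Q2=18.83, Q3=18.83; dissipated=1.606
Op 3: CLOSE 2-1: Q_total=23.17, C_total=6.00, V=3.86; Q2=19.31, Q1=3.86; dissipated=0.134
Op 4: CLOSE 3-1: Q_total=22.69, C_total=6.00, V=3.78; Q3=18.91, Q1=3.78; dissipated=0.004
Final charges: Q1=3.78, Q2=19.31, Q3=18.91

Answer: 19.31 μC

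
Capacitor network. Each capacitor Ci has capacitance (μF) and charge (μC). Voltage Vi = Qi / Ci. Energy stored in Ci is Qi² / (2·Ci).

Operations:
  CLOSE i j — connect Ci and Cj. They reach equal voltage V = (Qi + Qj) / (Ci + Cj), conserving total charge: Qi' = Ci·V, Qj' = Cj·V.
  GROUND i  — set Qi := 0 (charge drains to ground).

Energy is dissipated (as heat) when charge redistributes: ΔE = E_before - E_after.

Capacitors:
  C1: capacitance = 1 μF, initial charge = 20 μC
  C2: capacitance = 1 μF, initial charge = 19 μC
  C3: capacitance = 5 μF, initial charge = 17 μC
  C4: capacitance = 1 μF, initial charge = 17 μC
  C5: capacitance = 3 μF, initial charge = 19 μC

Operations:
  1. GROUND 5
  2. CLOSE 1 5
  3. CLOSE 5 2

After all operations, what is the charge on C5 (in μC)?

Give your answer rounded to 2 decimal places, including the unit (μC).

Initial: C1(1μF, Q=20μC, V=20.00V), C2(1μF, Q=19μC, V=19.00V), C3(5μF, Q=17μC, V=3.40V), C4(1μF, Q=17μC, V=17.00V), C5(3μF, Q=19μC, V=6.33V)
Op 1: GROUND 5: Q5=0; energy lost=60.167
Op 2: CLOSE 1-5: Q_total=20.00, C_total=4.00, V=5.00; Q1=5.00, Q5=15.00; dissipated=150.000
Op 3: CLOSE 5-2: Q_total=34.00, C_total=4.00, V=8.50; Q5=25.50, Q2=8.50; dissipated=73.500
Final charges: Q1=5.00, Q2=8.50, Q3=17.00, Q4=17.00, Q5=25.50

Answer: 25.50 μC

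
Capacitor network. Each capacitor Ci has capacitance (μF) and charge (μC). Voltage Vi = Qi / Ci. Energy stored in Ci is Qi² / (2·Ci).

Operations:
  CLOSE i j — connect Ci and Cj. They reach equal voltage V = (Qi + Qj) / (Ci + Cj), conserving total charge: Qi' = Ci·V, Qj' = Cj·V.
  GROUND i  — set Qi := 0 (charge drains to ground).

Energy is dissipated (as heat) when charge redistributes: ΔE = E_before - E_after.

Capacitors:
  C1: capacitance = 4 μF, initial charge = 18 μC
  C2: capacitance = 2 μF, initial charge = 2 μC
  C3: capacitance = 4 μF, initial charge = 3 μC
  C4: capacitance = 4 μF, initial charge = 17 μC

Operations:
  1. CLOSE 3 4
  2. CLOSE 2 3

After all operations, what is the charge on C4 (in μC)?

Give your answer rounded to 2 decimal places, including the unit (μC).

Answer: 10.00 μC

Derivation:
Initial: C1(4μF, Q=18μC, V=4.50V), C2(2μF, Q=2μC, V=1.00V), C3(4μF, Q=3μC, V=0.75V), C4(4μF, Q=17μC, V=4.25V)
Op 1: CLOSE 3-4: Q_total=20.00, C_total=8.00, V=2.50; Q3=10.00, Q4=10.00; dissipated=12.250
Op 2: CLOSE 2-3: Q_total=12.00, C_total=6.00, V=2.00; Q2=4.00, Q3=8.00; dissipated=1.500
Final charges: Q1=18.00, Q2=4.00, Q3=8.00, Q4=10.00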